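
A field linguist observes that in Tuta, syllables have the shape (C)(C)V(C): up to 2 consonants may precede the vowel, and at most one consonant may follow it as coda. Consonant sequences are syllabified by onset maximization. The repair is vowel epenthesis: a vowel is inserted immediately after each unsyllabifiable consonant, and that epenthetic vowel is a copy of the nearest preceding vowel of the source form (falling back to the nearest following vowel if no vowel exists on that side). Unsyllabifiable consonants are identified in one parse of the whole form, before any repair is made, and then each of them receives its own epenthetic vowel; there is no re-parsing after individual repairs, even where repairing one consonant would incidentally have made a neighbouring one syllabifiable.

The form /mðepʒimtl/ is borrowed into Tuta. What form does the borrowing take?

mðepʒimtili

Syllabifying with onset maximization leaves /t/, /l/ stranded (at most one coda consonant is licensed; onsets may contain at most 2 consonants).
Each unlicensed consonant becomes the onset of a new syllable: /t/ → /ti/, /l/ → /li/.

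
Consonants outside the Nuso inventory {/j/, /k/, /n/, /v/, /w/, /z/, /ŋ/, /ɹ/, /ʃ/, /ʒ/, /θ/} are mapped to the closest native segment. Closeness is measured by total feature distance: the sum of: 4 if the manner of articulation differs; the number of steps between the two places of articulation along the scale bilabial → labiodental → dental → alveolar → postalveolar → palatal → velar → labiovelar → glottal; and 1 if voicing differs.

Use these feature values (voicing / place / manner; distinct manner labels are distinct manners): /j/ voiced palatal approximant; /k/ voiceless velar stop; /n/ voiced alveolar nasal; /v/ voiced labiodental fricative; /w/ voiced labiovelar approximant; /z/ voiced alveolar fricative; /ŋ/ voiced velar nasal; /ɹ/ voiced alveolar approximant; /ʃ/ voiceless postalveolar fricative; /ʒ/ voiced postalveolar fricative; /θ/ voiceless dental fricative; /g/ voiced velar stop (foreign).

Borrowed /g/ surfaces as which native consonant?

/k/ is closest: same manner (stop), place distance 0 (velar→velar), voicing differs (+1); total 1. Next closest is /ŋ/ at distance 4.

k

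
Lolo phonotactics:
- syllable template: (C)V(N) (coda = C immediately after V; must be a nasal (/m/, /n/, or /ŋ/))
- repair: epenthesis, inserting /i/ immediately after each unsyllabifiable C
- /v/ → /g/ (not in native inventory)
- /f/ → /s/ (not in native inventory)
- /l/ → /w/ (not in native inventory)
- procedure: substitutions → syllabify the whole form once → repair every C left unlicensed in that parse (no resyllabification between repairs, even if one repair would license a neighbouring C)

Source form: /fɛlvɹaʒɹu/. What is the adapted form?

sɛwigiɹaʒiɹu

Substitution: /f/ → /s/, /l/ → /w/, /v/ → /g/, giving /sɛwgɹaʒɹu/.
Syllabifying with onset maximization leaves /w/, /g/, /ʒ/ stranded (only a nasal (/m/, /n/, or /ŋ/) is licensed in coda position; onsets are limited to one consonant).
Epenthesis after each stranded consonant: /w/ → /wi/, /g/ → /gi/, /ʒ/ → /ʒi/.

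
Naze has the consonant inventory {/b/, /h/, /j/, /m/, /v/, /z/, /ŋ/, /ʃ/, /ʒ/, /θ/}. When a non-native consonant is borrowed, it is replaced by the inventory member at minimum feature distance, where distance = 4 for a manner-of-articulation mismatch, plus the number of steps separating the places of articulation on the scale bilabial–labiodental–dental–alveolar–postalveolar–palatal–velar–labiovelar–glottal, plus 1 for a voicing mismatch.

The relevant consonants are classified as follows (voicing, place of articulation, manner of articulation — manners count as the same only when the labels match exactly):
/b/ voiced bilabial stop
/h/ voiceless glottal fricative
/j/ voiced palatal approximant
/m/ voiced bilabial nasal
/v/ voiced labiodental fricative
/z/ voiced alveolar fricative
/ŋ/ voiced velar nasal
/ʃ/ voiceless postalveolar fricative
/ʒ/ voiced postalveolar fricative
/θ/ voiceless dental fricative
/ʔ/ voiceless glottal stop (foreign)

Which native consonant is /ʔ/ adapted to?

h

/h/ is closest: manner differs (stop→fricative, +4), place distance 0 (glottal→glottal), same voicing; total 4. Next closest is /ŋ/ at distance 7.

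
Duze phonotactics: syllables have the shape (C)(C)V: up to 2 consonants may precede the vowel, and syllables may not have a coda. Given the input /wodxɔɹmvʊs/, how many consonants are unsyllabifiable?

Under (C)(C)V, the unsyllabifiable consonants are /ɹ/, /s/ (no codas are permitted; onsets may contain at most 2 consonants).

2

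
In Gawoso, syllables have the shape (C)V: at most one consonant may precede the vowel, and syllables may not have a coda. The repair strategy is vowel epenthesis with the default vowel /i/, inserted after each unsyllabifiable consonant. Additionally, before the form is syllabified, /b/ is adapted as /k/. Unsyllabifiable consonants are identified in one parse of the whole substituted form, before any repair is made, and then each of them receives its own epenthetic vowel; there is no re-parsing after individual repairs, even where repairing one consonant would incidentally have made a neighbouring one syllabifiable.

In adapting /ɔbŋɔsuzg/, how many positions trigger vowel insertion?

3

After substitution the input is /ɔkŋɔsuzg/.
The unsyllabifiable consonants are /k/, /z/, /g/; each receives one epenthetic vowel.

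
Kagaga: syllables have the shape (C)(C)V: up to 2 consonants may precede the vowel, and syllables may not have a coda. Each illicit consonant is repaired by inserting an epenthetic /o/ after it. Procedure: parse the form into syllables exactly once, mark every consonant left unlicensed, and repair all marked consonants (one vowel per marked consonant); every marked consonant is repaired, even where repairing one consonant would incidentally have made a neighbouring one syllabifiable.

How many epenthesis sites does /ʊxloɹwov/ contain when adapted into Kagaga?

The unsyllabifiable consonants are /v/; each receives one epenthetic vowel.

1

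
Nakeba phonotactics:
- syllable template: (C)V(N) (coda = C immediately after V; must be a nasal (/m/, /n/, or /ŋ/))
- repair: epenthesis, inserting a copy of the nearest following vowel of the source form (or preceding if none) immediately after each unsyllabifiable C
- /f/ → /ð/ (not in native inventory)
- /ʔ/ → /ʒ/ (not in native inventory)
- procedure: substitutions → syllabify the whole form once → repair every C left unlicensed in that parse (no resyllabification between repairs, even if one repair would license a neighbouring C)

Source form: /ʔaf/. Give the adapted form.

ʒaða

Substitution: /ʔ/ → /ʒ/, /f/ → /ð/, giving /ʒað/.
Syllabifying with onset maximization leaves /ð/ stranded (only a nasal (/m/, /n/, or /ŋ/) is licensed in coda position; onsets are limited to one consonant).
Inserting the epenthetic vowel yields /ð/ → /ða/.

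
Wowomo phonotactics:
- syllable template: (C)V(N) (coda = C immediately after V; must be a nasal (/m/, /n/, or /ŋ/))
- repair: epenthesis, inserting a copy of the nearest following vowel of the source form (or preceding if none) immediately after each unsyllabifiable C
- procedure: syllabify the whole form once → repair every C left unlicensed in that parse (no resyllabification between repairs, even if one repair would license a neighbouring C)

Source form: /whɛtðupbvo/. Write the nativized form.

Syllabifying with onset maximization leaves /w/, /t/, /p/, /b/ stranded (only a nasal (/m/, /n/, or /ŋ/) is licensed in coda position; onsets are limited to one consonant).
Each unlicensed consonant becomes the onset of a new syllable: /w/ → /wɛ/, /t/ → /tu/, /p/ → /po/, /b/ → /bo/.

wɛhɛtuðupobovo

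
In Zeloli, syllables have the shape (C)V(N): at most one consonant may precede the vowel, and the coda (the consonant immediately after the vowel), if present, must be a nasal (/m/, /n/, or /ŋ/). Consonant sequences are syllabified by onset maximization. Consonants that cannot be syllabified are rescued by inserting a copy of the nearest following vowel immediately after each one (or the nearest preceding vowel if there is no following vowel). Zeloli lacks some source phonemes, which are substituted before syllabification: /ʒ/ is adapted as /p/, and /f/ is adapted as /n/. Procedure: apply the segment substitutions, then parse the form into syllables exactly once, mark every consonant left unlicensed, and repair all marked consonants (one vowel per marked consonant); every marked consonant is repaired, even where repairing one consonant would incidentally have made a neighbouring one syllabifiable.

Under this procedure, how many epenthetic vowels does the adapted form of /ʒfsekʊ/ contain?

After substitution the input is /pnsekʊ/.
The unsyllabifiable consonants are /p/, /n/; each receives one epenthetic vowel.

2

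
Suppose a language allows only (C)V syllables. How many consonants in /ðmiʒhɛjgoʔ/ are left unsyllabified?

4

The consonants /ð/, /ʒ/, /j/, /ʔ/ cannot be parsed into a legal (C)V syllable (no codas are permitted; onsets are limited to one consonant).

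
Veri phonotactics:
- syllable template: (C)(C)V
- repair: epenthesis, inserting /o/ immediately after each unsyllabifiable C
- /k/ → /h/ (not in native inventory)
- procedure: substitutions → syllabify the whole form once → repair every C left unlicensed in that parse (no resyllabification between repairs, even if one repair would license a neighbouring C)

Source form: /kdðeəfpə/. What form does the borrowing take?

hodðeəfpə

Substitution: /k/ → /h/, giving /hdðeəfpə/.
Syllabifying with onset maximization leaves /h/ stranded (no codas are permitted; onsets may contain at most 2 consonants).
Each unlicensed consonant becomes the onset of a new syllable: /h/ → /ho/.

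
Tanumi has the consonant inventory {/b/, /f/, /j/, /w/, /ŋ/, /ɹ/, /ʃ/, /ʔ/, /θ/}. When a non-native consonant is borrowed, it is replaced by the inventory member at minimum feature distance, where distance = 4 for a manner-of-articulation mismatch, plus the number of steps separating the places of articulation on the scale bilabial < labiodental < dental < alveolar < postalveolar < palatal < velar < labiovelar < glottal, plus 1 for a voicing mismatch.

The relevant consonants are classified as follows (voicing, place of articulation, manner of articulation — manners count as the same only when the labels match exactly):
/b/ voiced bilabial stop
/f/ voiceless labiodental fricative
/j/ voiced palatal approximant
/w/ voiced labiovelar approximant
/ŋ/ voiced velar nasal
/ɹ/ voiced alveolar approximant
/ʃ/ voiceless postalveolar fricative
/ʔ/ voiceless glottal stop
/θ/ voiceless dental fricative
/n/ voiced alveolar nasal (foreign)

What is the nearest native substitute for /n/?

/ŋ/ is closest: same manner (nasal), place distance 3 (alveolar→velar), same voicing; total 3. Next closest is /ɹ/ at distance 4.

ŋ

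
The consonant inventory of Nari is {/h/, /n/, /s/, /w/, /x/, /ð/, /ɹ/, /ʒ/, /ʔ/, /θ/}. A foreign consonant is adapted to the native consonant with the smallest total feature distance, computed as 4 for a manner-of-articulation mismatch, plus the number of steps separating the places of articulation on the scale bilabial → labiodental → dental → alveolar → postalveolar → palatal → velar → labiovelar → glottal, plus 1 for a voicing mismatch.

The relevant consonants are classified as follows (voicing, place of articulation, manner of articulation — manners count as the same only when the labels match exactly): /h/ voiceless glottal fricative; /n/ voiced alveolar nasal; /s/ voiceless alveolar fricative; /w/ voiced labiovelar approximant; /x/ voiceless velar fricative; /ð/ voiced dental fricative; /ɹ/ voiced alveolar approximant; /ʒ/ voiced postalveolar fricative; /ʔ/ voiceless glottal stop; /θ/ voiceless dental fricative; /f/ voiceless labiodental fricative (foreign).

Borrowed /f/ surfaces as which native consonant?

/θ/ is closest: same manner (fricative), place distance 1 (labiodental→dental), same voicing; total 1. Next closest is /s/ at distance 2.

θ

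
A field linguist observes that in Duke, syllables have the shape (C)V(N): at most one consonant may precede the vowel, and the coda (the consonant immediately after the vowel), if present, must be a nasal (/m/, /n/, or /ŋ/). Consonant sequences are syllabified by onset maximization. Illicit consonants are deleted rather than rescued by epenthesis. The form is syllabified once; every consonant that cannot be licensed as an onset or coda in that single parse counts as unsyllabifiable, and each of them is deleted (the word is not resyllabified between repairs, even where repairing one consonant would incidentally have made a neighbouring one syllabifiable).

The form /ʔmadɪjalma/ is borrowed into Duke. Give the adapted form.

Syllabifying with onset maximization leaves /ʔ/, /l/ stranded (only a nasal (/m/, /n/, or /ŋ/) is licensed in coda position; onsets are limited to one consonant).
Each unlicensed consonant is deleted: /ʔ/, /l/.

madɪjama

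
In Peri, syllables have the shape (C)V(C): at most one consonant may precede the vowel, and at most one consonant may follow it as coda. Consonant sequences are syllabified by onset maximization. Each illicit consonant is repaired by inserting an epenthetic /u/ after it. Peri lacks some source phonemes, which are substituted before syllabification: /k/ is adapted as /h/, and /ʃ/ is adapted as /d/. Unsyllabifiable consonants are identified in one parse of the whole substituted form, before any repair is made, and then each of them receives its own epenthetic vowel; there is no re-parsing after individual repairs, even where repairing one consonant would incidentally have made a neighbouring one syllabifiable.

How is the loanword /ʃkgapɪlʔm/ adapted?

Substitution: /ʃ/ → /d/, /k/ → /h/, giving /dhgapɪlʔm/.
Syllabifying with onset maximization leaves /d/, /h/, /ʔ/, /m/ stranded (at most one coda consonant is licensed; onsets are limited to one consonant).
Each unlicensed consonant becomes the onset of a new syllable: /d/ → /du/, /h/ → /hu/, /ʔ/ → /ʔu/, /m/ → /mu/.

duhugapɪlʔumu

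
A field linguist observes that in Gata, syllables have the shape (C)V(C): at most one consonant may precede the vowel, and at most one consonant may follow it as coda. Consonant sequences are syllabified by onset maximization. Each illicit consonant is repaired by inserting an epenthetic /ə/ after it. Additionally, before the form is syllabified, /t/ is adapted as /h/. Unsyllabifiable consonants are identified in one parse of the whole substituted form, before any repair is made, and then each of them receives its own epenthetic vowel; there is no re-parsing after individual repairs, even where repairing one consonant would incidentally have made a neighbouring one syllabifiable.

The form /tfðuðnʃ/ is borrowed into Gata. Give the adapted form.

həfəðuðnəʃə

Substitution: /t/ → /h/, giving /hfðuðnʃ/.
Syllabifying with onset maximization leaves /h/, /f/, /n/, /ʃ/ stranded (at most one coda consonant is licensed; onsets are limited to one consonant).
Epenthesis after each stranded consonant: /h/ → /hə/, /f/ → /fə/, /n/ → /nə/, /ʃ/ → /ʃə/.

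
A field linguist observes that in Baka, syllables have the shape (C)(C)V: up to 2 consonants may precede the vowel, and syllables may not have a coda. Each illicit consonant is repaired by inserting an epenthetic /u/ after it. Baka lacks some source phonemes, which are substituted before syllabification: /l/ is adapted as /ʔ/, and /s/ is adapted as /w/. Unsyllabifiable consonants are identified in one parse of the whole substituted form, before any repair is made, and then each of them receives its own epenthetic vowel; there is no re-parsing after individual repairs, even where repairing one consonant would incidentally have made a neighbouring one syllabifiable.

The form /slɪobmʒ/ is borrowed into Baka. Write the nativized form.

wʔɪobumuʒu

Substitution: /s/ → /w/, /l/ → /ʔ/, giving /wʔɪobmʒ/.
Under (C)(C)V, the unsyllabifiable consonants are /b/, /m/, /ʒ/ (no codas are permitted; onsets may contain at most 2 consonants).
Each unlicensed consonant becomes the onset of a new syllable: /b/ → /bu/, /m/ → /mu/, /ʒ/ → /ʒu/.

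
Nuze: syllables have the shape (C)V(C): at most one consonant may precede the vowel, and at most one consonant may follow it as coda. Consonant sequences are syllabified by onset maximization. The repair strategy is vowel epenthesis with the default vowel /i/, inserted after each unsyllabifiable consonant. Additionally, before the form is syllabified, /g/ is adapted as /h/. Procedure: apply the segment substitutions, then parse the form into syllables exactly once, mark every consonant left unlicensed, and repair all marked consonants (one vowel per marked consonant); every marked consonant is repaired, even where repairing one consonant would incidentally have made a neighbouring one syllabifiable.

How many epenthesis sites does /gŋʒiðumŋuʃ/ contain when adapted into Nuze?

2

After substitution the input is /hŋʒiðumŋuʃ/.
The unsyllabifiable consonants are /h/, /ŋ/; each receives one epenthetic vowel.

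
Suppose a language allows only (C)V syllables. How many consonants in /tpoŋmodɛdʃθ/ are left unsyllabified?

5

Under (C)V, the unsyllabifiable consonants are /t/, /ŋ/, /d/, /ʃ/, /θ/ (no codas are permitted; onsets are limited to one consonant).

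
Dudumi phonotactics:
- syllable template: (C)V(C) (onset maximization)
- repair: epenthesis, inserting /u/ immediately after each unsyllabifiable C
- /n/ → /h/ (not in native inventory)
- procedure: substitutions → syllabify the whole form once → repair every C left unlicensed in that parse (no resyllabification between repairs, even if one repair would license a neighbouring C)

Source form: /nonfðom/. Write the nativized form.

Substitution: /n/ → /h/, giving /hohfðom/.
Syllabifying with onset maximization leaves /f/ stranded (at most one coda consonant is licensed; onsets are limited to one consonant).
Inserting the epenthetic vowel yields /f/ → /fu/.

hohfuðom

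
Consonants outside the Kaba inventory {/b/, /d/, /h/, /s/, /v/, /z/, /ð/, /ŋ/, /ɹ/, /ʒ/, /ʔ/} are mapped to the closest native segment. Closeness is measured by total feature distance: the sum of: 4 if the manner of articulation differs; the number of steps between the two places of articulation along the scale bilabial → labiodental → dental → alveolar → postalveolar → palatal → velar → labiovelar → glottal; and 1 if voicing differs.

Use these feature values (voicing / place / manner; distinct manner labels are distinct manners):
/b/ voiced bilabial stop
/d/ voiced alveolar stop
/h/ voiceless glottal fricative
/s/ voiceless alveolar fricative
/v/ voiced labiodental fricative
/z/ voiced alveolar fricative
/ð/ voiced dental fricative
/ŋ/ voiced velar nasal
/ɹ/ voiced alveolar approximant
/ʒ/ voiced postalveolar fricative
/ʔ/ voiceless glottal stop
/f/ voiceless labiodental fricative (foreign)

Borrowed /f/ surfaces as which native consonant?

/v/ is closest: same manner (fricative), place distance 0 (labiodental→labiodental), voicing differs (+1); total 1. Next closest is /s/ at distance 2.

v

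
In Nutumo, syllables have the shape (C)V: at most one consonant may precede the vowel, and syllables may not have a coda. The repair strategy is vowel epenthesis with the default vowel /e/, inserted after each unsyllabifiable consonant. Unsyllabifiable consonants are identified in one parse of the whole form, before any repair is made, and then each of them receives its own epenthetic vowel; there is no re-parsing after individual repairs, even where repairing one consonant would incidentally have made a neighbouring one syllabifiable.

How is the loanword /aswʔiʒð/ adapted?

aseweʔiʒeðe

Syllabifying with onset maximization leaves /s/, /w/, /ʒ/, /ð/ stranded (no codas are permitted; onsets are limited to one consonant).
Inserting the epenthetic vowel yields /s/ → /se/, /w/ → /we/, /ʒ/ → /ʒe/, /ð/ → /ðe/.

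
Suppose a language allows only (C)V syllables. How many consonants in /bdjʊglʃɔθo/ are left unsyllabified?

Under (C)V, the unsyllabifiable consonants are /b/, /d/, /g/, /l/ (no codas are permitted; onsets are limited to one consonant).

4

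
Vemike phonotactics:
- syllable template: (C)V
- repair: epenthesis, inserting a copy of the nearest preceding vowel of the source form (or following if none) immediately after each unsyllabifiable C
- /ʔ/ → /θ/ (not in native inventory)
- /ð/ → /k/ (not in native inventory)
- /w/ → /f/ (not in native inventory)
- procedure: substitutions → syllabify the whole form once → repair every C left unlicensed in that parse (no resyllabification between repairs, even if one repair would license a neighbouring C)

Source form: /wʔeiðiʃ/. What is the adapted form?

feθeikiʃi

Substitution: /w/ → /f/, /ʔ/ → /θ/, /ð/ → /k/, giving /fθeikiʃ/.
The consonants /f/, /ʃ/ cannot be parsed into a legal (C)V syllable (no codas are permitted; onsets are limited to one consonant).
Epenthesis after each stranded consonant: /f/ → /fe/, /ʃ/ → /ʃi/.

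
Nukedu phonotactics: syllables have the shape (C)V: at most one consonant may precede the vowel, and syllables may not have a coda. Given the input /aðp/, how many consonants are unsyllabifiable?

2

Syllabifying with onset maximization leaves /ð/, /p/ stranded (no codas are permitted; onsets are limited to one consonant).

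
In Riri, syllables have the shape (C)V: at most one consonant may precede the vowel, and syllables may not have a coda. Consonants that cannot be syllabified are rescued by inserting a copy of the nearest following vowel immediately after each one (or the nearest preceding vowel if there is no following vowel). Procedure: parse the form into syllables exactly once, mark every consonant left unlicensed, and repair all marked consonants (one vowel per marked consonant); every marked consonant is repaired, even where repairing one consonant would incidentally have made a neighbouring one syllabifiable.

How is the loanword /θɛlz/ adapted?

θɛlɛzɛ

The consonants /l/, /z/ cannot be parsed into a legal (C)V syllable (no codas are permitted; onsets are limited to one consonant).
Each unlicensed consonant becomes the onset of a new syllable: /l/ → /lɛ/, /z/ → /zɛ/.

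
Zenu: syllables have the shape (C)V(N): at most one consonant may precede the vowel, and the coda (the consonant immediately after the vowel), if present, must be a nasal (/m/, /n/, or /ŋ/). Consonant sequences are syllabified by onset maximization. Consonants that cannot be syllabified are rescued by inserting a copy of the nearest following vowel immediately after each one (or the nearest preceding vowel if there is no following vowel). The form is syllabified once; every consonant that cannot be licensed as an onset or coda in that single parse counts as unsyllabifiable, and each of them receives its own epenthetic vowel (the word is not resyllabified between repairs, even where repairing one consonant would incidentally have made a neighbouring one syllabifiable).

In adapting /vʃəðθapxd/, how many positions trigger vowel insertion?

The unsyllabifiable consonants are /v/, /ð/, /p/, /x/, /d/; each receives one epenthetic vowel.

5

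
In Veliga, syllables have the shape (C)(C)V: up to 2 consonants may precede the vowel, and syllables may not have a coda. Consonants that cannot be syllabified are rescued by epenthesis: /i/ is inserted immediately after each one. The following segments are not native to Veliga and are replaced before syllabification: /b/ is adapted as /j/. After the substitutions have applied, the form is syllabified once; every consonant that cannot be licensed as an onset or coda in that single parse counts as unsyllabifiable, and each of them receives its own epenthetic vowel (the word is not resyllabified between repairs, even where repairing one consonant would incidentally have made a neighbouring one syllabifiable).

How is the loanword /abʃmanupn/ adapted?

Substitution: /b/ → /j/, giving /ajʃmanupn/.
The consonants /j/, /p/, /n/ cannot be parsed into a legal (C)(C)V syllable (no codas are permitted; onsets may contain at most 2 consonants).
Each unlicensed consonant becomes the onset of a new syllable: /j/ → /ji/, /p/ → /pi/, /n/ → /ni/.

ajiʃmanupini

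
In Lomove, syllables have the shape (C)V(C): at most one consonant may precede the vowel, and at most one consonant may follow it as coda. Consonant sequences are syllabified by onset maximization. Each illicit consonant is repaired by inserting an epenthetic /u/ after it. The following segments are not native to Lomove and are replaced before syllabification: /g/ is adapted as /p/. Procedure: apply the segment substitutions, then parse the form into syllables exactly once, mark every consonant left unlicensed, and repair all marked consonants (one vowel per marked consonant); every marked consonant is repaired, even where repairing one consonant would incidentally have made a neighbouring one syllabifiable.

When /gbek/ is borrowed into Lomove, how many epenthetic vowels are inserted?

1

After substitution the input is /pbek/.
The unsyllabifiable consonants are /p/; each receives one epenthetic vowel.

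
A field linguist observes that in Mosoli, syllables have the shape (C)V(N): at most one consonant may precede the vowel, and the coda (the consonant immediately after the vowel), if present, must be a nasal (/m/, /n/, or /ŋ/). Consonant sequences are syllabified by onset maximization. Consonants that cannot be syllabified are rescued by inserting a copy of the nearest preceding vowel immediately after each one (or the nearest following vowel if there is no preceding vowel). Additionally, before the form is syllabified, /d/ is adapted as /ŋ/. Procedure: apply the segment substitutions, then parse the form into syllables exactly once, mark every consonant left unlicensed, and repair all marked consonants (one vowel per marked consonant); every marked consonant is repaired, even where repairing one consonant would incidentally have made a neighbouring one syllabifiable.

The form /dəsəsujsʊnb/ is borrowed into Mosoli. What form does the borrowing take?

ŋəsəsujusʊnbʊ

Substitution: /d/ → /ŋ/, giving /ŋəsəsujsʊnb/.
Syllabifying with onset maximization leaves /j/, /b/ stranded (only a nasal (/m/, /n/, or /ŋ/) is licensed in coda position; onsets are limited to one consonant).
Each unlicensed consonant becomes the onset of a new syllable: /j/ → /ju/, /b/ → /bʊ/.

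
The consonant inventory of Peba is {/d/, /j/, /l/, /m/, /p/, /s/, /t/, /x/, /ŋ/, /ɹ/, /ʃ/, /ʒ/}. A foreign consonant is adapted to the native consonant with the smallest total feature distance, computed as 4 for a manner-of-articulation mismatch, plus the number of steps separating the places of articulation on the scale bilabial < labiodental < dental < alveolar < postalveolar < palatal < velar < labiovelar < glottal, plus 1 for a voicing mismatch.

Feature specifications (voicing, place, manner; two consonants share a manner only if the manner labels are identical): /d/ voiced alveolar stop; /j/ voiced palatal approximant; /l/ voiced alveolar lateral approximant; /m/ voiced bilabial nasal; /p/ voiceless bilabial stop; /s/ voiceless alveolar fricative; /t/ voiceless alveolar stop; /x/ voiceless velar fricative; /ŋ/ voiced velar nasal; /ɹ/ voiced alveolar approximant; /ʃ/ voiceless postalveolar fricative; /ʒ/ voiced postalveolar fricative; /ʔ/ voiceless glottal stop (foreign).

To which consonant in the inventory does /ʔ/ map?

/t/ is closest: same manner (stop), place distance 5 (glottal→alveolar), same voicing; total 5. Next closest is /d/ at distance 6.

t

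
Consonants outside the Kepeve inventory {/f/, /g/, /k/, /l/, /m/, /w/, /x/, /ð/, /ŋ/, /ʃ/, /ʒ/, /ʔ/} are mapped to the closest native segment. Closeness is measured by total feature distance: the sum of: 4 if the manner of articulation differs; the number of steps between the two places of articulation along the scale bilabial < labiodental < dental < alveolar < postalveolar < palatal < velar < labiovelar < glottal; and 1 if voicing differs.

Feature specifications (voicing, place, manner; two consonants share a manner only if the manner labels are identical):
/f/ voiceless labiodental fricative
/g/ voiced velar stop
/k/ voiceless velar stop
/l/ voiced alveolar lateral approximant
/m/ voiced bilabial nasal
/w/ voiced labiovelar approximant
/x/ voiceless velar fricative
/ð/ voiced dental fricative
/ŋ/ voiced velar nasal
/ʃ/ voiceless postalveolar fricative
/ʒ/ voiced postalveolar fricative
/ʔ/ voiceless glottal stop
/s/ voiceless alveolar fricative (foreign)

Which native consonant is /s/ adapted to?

ʃ

/ʃ/ is closest: same manner (fricative), place distance 1 (alveolar→postalveolar), same voicing; total 1. Next closest is /f/ at distance 2.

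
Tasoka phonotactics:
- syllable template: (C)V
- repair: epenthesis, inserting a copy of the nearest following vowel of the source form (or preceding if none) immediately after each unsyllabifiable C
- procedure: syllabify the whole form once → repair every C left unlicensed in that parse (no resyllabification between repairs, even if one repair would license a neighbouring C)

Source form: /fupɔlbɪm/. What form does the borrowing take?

Under (C)V, the unsyllabifiable consonants are /l/, /m/ (no codas are permitted; onsets are limited to one consonant).
Each unlicensed consonant becomes the onset of a new syllable: /l/ → /lɪ/, /m/ → /mɪ/.

fupɔlɪbɪmɪ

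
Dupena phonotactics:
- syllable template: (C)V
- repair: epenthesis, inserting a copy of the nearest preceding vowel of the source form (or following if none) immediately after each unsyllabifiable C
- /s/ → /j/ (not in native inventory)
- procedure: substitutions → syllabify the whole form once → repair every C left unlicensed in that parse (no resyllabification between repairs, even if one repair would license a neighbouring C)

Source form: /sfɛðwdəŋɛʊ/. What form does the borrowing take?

Substitution: /s/ → /j/, giving /jfɛðwdəŋɛʊ/.
The consonants /j/, /ð/, /w/ cannot be parsed into a legal (C)V syllable (no codas are permitted; onsets are limited to one consonant).
Each unlicensed consonant becomes the onset of a new syllable: /j/ → /jɛ/, /ð/ → /ðɛ/, /w/ → /wɛ/.

jɛfɛðɛwɛdəŋɛʊ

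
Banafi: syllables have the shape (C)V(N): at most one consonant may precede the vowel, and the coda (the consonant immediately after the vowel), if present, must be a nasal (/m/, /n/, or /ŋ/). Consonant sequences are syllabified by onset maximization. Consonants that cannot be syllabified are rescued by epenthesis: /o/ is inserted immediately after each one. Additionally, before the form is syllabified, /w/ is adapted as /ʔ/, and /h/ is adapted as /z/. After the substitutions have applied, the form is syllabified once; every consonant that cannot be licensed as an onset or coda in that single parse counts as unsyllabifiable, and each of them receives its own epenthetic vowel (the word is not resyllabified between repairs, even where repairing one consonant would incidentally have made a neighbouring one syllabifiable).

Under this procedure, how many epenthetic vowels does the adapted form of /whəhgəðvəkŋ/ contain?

After substitution the input is /ʔzəzgəðvəkŋ/.
The unsyllabifiable consonants are /ʔ/, /z/, /ð/, /k/, /ŋ/; each receives one epenthetic vowel.

5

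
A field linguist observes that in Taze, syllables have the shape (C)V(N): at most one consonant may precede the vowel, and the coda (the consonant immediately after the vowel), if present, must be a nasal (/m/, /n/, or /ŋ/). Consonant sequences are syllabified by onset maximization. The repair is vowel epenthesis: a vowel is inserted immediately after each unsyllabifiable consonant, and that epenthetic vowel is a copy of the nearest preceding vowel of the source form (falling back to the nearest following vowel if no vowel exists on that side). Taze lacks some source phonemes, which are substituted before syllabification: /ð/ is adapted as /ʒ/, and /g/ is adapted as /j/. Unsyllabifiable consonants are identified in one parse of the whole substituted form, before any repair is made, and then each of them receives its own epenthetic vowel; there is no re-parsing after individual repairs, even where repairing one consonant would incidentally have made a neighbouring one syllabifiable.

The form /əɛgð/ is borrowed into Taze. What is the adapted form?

Substitution: /g/ → /j/, /ð/ → /ʒ/, giving /əɛjʒ/.
Syllabifying with onset maximization leaves /j/, /ʒ/ stranded (only a nasal (/m/, /n/, or /ŋ/) is licensed in coda position; onsets are limited to one consonant).
Inserting the epenthetic vowel yields /j/ → /jɛ/, /ʒ/ → /ʒɛ/.

əɛjɛʒɛ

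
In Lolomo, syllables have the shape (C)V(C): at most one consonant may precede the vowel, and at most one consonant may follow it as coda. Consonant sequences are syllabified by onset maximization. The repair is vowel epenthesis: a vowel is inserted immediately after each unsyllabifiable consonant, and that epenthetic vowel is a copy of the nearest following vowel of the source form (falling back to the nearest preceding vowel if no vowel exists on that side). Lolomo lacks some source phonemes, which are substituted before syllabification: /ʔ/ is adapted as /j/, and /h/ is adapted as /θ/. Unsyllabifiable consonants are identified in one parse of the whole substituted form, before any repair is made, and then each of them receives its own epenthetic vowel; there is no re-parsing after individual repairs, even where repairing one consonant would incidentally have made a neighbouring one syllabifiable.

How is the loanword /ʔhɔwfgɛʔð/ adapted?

jɔθɔwfɛgɛjðɛ

Substitution: /ʔ/ → /j/, /h/ → /θ/, giving /jθɔwfgɛjð/.
Under (C)V(C), the unsyllabifiable consonants are /j/, /f/, /ð/ (at most one coda consonant is licensed; onsets are limited to one consonant).
Inserting the epenthetic vowel yields /j/ → /jɔ/, /f/ → /fɛ/, /ð/ → /ðɛ/.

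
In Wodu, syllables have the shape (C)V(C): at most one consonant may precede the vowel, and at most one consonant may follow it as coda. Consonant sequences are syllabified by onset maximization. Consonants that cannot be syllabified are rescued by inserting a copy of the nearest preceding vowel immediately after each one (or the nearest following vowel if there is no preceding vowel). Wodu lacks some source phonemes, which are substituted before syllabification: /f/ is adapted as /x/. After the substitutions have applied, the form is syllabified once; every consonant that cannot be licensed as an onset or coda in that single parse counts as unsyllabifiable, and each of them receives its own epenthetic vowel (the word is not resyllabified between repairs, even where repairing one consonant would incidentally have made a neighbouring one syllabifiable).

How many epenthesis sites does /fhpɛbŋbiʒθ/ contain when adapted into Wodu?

4

After substitution the input is /xhpɛbŋbiʒθ/.
The unsyllabifiable consonants are /x/, /h/, /ŋ/, /θ/; each receives one epenthetic vowel.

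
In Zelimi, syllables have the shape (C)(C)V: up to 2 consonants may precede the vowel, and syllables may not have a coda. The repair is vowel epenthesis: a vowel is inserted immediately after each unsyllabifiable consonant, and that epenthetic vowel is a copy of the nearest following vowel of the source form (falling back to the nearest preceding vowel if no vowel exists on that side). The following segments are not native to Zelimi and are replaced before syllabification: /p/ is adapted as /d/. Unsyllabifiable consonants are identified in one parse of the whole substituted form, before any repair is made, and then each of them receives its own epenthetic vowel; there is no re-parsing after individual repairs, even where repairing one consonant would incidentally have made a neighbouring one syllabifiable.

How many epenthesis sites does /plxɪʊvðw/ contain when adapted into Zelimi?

After substitution the input is /dlxɪʊvðw/.
The unsyllabifiable consonants are /d/, /v/, /ð/, /w/; each receives one epenthetic vowel.

4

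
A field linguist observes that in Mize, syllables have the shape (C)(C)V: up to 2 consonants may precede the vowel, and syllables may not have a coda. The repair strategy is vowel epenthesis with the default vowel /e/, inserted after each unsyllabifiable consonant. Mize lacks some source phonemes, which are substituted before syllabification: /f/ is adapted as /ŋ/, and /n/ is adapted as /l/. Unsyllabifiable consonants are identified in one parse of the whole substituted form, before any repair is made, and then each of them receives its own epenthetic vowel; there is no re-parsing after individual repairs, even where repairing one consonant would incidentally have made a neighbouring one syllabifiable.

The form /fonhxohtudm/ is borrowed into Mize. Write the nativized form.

Substitution: /f/ → /ŋ/, /n/ → /l/, giving /ŋolhxohtudm/.
Syllabifying with onset maximization leaves /l/, /d/, /m/ stranded (no codas are permitted; onsets may contain at most 2 consonants).
Epenthesis after each stranded consonant: /l/ → /le/, /d/ → /de/, /m/ → /me/.

ŋolehxohtudeme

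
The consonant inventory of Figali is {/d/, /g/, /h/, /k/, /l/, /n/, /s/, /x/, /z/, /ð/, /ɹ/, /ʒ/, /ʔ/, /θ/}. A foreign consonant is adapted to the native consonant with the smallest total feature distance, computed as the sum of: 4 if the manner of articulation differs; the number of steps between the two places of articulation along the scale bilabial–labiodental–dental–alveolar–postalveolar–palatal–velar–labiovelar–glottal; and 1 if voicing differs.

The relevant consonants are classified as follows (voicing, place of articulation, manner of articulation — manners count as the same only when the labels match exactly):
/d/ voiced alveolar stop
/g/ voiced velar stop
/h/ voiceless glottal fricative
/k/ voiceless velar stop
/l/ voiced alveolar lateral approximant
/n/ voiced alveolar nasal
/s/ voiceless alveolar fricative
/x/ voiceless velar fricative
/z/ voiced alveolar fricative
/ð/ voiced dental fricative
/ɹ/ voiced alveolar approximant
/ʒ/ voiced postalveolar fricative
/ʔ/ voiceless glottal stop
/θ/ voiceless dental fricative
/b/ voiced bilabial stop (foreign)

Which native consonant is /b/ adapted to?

d

/d/ is closest: same manner (stop), place distance 3 (bilabial→alveolar), same voicing; total 3. Next closest is /g/ at distance 6.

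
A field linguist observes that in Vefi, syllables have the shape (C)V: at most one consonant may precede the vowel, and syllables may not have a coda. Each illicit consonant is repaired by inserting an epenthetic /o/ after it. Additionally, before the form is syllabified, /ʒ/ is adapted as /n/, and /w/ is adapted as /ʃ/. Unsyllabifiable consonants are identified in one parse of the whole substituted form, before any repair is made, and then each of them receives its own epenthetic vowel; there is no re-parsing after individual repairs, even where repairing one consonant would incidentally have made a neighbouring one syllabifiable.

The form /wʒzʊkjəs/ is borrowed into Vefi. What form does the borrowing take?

ʃonozʊkojəso

Substitution: /w/ → /ʃ/, /ʒ/ → /n/, giving /ʃnzʊkjəs/.
The consonants /ʃ/, /n/, /k/, /s/ cannot be parsed into a legal (C)V syllable (no codas are permitted; onsets are limited to one consonant).
Inserting the epenthetic vowel yields /ʃ/ → /ʃo/, /n/ → /no/, /k/ → /ko/, /s/ → /so/.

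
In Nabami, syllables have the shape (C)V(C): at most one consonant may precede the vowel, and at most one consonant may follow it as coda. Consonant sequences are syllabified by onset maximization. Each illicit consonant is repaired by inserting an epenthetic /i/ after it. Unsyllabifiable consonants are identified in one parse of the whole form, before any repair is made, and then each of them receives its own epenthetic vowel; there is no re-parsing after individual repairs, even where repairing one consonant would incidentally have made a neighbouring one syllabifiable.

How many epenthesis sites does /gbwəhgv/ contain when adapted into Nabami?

4

The unsyllabifiable consonants are /g/, /b/, /g/, /v/; each receives one epenthetic vowel.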